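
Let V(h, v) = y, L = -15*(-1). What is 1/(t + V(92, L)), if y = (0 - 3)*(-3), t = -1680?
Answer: -1/1671 ≈ -0.00059844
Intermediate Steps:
y = 9 (y = -3*(-3) = 9)
L = 15
V(h, v) = 9
1/(t + V(92, L)) = 1/(-1680 + 9) = 1/(-1671) = -1/1671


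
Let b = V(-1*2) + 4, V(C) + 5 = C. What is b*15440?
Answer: -46320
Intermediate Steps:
V(C) = -5 + C
b = -3 (b = (-5 - 1*2) + 4 = (-5 - 2) + 4 = -7 + 4 = -3)
b*15440 = -3*15440 = -46320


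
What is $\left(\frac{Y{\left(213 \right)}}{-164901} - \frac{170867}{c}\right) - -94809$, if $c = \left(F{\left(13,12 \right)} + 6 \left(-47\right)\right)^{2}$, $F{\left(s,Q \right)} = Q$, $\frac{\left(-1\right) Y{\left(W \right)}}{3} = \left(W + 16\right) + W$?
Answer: $\frac{379899243664111}{4007094300} \approx 94807.0$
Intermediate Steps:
$Y{\left(W \right)} = -48 - 6 W$ ($Y{\left(W \right)} = - 3 \left(\left(W + 16\right) + W\right) = - 3 \left(\left(16 + W\right) + W\right) = - 3 \left(16 + 2 W\right) = -48 - 6 W$)
$c = 72900$ ($c = \left(12 + 6 \left(-47\right)\right)^{2} = \left(12 - 282\right)^{2} = \left(-270\right)^{2} = 72900$)
$\left(\frac{Y{\left(213 \right)}}{-164901} - \frac{170867}{c}\right) - -94809 = \left(\frac{-48 - 1278}{-164901} - \frac{170867}{72900}\right) - -94809 = \left(\left(-48 - 1278\right) \left(- \frac{1}{164901}\right) - \frac{170867}{72900}\right) + 94809 = \left(\left(-1326\right) \left(- \frac{1}{164901}\right) - \frac{170867}{72900}\right) + 94809 = \left(\frac{442}{54967} - \frac{170867}{72900}\right) + 94809 = - \frac{9359824589}{4007094300} + 94809 = \frac{379899243664111}{4007094300}$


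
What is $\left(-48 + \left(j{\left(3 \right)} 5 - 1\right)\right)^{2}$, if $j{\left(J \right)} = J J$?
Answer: $16$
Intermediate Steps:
$j{\left(J \right)} = J^{2}$
$\left(-48 + \left(j{\left(3 \right)} 5 - 1\right)\right)^{2} = \left(-48 - \left(1 - 3^{2} \cdot 5\right)\right)^{2} = \left(-48 + \left(9 \cdot 5 - 1\right)\right)^{2} = \left(-48 + \left(45 - 1\right)\right)^{2} = \left(-48 + 44\right)^{2} = \left(-4\right)^{2} = 16$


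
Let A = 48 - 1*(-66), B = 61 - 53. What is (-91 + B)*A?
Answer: -9462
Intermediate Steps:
B = 8
A = 114 (A = 48 + 66 = 114)
(-91 + B)*A = (-91 + 8)*114 = -83*114 = -9462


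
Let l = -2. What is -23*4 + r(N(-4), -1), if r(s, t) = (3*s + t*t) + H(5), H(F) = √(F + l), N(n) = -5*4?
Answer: -151 + √3 ≈ -149.27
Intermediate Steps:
N(n) = -20
H(F) = √(-2 + F) (H(F) = √(F - 2) = √(-2 + F))
r(s, t) = √3 + t² + 3*s (r(s, t) = (3*s + t*t) + √(-2 + 5) = (3*s + t²) + √3 = (t² + 3*s) + √3 = √3 + t² + 3*s)
-23*4 + r(N(-4), -1) = -23*4 + (√3 + (-1)² + 3*(-20)) = -92 + (√3 + 1 - 60) = -92 + (-59 + √3) = -151 + √3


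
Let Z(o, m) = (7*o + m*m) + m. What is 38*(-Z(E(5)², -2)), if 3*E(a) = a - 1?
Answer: -4940/9 ≈ -548.89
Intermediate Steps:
E(a) = -⅓ + a/3 (E(a) = (a - 1)/3 = (-1 + a)/3 = -⅓ + a/3)
Z(o, m) = m + m² + 7*o (Z(o, m) = (7*o + m²) + m = (m² + 7*o) + m = m + m² + 7*o)
38*(-Z(E(5)², -2)) = 38*(-(-2 + (-2)² + 7*(-⅓ + (⅓)*5)²)) = 38*(-(-2 + 4 + 7*(-⅓ + 5/3)²)) = 38*(-(-2 + 4 + 7*(4/3)²)) = 38*(-(-2 + 4 + 7*(16/9))) = 38*(-(-2 + 4 + 112/9)) = 38*(-1*130/9) = 38*(-130/9) = -4940/9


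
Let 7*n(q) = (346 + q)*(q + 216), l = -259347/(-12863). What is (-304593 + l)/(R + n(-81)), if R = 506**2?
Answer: -27424042884/23513911301 ≈ -1.1663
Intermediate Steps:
l = 259347/12863 (l = -259347*(-1/12863) = 259347/12863 ≈ 20.162)
n(q) = (216 + q)*(346 + q)/7 (n(q) = ((346 + q)*(q + 216))/7 = ((346 + q)*(216 + q))/7 = ((216 + q)*(346 + q))/7 = (216 + q)*(346 + q)/7)
R = 256036
(-304593 + l)/(R + n(-81)) = (-304593 + 259347/12863)/(256036 + (74736/7 + (1/7)*(-81)**2 + (562/7)*(-81))) = -3917720412/(12863*(256036 + (74736/7 + (1/7)*6561 - 45522/7))) = -3917720412/(12863*(256036 + (74736/7 + 6561/7 - 45522/7))) = -3917720412/(12863*(256036 + 35775/7)) = -3917720412/(12863*1828027/7) = -3917720412/12863*7/1828027 = -27424042884/23513911301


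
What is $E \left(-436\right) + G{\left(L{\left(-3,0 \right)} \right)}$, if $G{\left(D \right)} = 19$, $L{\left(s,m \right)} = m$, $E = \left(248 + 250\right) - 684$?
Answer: $81115$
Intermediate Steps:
$E = -186$ ($E = 498 - 684 = -186$)
$E \left(-436\right) + G{\left(L{\left(-3,0 \right)} \right)} = \left(-186\right) \left(-436\right) + 19 = 81096 + 19 = 81115$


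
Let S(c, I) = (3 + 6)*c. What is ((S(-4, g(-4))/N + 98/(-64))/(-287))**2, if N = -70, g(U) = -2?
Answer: 1297321/103323673600 ≈ 1.2556e-5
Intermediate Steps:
S(c, I) = 9*c
((S(-4, g(-4))/N + 98/(-64))/(-287))**2 = (((9*(-4))/(-70) + 98/(-64))/(-287))**2 = ((-36*(-1/70) + 98*(-1/64))*(-1/287))**2 = ((18/35 - 49/32)*(-1/287))**2 = (-1139/1120*(-1/287))**2 = (1139/321440)**2 = 1297321/103323673600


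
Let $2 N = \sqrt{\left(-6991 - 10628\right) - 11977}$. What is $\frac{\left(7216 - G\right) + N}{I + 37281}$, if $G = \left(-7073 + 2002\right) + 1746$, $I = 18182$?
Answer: $\frac{10541}{55463} + \frac{7 i \sqrt{151}}{55463} \approx 0.19005 + 0.0015509 i$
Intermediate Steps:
$G = -3325$ ($G = -5071 + 1746 = -3325$)
$N = 7 i \sqrt{151}$ ($N = \frac{\sqrt{\left(-6991 - 10628\right) - 11977}}{2} = \frac{\sqrt{-17619 - 11977}}{2} = \frac{\sqrt{-29596}}{2} = \frac{14 i \sqrt{151}}{2} = 7 i \sqrt{151} \approx 86.017 i$)
$\frac{\left(7216 - G\right) + N}{I + 37281} = \frac{\left(7216 - -3325\right) + 7 i \sqrt{151}}{18182 + 37281} = \frac{\left(7216 + 3325\right) + 7 i \sqrt{151}}{55463} = \left(10541 + 7 i \sqrt{151}\right) \frac{1}{55463} = \frac{10541}{55463} + \frac{7 i \sqrt{151}}{55463}$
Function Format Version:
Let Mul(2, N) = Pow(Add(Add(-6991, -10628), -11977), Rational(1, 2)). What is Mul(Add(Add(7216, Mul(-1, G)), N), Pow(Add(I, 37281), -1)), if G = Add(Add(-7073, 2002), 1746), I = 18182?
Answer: Add(Rational(10541, 55463), Mul(Rational(7, 55463), I, Pow(151, Rational(1, 2)))) ≈ Add(0.19005, Mul(0.0015509, I))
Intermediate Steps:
G = -3325 (G = Add(-5071, 1746) = -3325)
N = Mul(7, I, Pow(151, Rational(1, 2))) (N = Mul(Rational(1, 2), Pow(Add(Add(-6991, -10628), -11977), Rational(1, 2))) = Mul(Rational(1, 2), Pow(Add(-17619, -11977), Rational(1, 2))) = Mul(Rational(1, 2), Pow(-29596, Rational(1, 2))) = Mul(Rational(1, 2), Mul(14, I, Pow(151, Rational(1, 2)))) = Mul(7, I, Pow(151, Rational(1, 2))) ≈ Mul(86.017, I))
Mul(Add(Add(7216, Mul(-1, G)), N), Pow(Add(I, 37281), -1)) = Mul(Add(Add(7216, Mul(-1, -3325)), Mul(7, I, Pow(151, Rational(1, 2)))), Pow(Add(18182, 37281), -1)) = Mul(Add(Add(7216, 3325), Mul(7, I, Pow(151, Rational(1, 2)))), Pow(55463, -1)) = Mul(Add(10541, Mul(7, I, Pow(151, Rational(1, 2)))), Rational(1, 55463)) = Add(Rational(10541, 55463), Mul(Rational(7, 55463), I, Pow(151, Rational(1, 2))))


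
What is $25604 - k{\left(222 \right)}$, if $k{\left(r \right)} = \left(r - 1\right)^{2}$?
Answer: $-23237$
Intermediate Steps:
$k{\left(r \right)} = \left(-1 + r\right)^{2}$
$25604 - k{\left(222 \right)} = 25604 - \left(-1 + 222\right)^{2} = 25604 - 221^{2} = 25604 - 48841 = -23237$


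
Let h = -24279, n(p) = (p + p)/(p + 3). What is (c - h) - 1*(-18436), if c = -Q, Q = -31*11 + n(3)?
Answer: 43055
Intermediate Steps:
n(p) = 2*p/(3 + p) (n(p) = (2*p)/(3 + p) = 2*p/(3 + p))
Q = -340 (Q = -31*11 + 2*3/(3 + 3) = -341 + 2*3/6 = -341 + 2*3*(1/6) = -341 + 1 = -340)
c = 340 (c = -1*(-340) = 340)
(c - h) - 1*(-18436) = (340 - 1*(-24279)) - 1*(-18436) = (340 + 24279) + 18436 = 24619 + 18436 = 43055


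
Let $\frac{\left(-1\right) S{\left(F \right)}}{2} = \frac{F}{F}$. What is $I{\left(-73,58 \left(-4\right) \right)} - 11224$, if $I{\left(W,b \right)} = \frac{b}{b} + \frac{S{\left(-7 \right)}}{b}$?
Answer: $- \frac{1301867}{116} \approx -11223.0$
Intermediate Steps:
$S{\left(F \right)} = -2$ ($S{\left(F \right)} = - 2 \frac{F}{F} = \left(-2\right) 1 = -2$)
$I{\left(W,b \right)} = 1 - \frac{2}{b}$ ($I{\left(W,b \right)} = \frac{b}{b} - \frac{2}{b} = 1 - \frac{2}{b}$)
$I{\left(-73,58 \left(-4\right) \right)} - 11224 = \frac{-2 + 58 \left(-4\right)}{58 \left(-4\right)} - 11224 = \frac{-2 - 232}{-232} - 11224 = \left(- \frac{1}{232}\right) \left(-234\right) - 11224 = \frac{117}{116} - 11224 = - \frac{1301867}{116}$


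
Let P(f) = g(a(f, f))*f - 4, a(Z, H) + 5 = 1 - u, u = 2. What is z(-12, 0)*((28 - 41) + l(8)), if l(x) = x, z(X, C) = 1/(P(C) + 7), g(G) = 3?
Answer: -5/3 ≈ -1.6667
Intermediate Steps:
a(Z, H) = -6 (a(Z, H) = -5 + (1 - 1*2) = -5 + (1 - 2) = -5 - 1 = -6)
P(f) = -4 + 3*f (P(f) = 3*f - 4 = -4 + 3*f)
z(X, C) = 1/(3 + 3*C) (z(X, C) = 1/((-4 + 3*C) + 7) = 1/(3 + 3*C))
z(-12, 0)*((28 - 41) + l(8)) = (1/(3*(1 + 0)))*((28 - 41) + 8) = ((⅓)/1)*(-13 + 8) = ((⅓)*1)*(-5) = (⅓)*(-5) = -5/3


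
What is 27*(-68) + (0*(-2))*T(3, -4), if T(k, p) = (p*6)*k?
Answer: -1836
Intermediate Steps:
T(k, p) = 6*k*p (T(k, p) = (6*p)*k = 6*k*p)
27*(-68) + (0*(-2))*T(3, -4) = 27*(-68) + (0*(-2))*(6*3*(-4)) = -1836 + 0*(-72) = -1836 + 0 = -1836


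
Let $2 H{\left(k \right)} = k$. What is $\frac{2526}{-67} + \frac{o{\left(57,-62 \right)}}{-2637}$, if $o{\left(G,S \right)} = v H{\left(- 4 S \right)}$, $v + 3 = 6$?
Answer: $- \frac{2228662}{58893} \approx -37.843$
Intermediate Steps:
$H{\left(k \right)} = \frac{k}{2}$
$v = 3$ ($v = -3 + 6 = 3$)
$o{\left(G,S \right)} = - 6 S$ ($o{\left(G,S \right)} = 3 \frac{\left(-4\right) S}{2} = 3 \left(- 2 S\right) = - 6 S$)
$\frac{2526}{-67} + \frac{o{\left(57,-62 \right)}}{-2637} = \frac{2526}{-67} + \frac{\left(-6\right) \left(-62\right)}{-2637} = 2526 \left(- \frac{1}{67}\right) + 372 \left(- \frac{1}{2637}\right) = - \frac{2526}{67} - \frac{124}{879} = - \frac{2228662}{58893}$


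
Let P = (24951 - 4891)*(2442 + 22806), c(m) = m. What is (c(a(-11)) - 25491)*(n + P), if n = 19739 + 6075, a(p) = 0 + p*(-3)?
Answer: -12894494667852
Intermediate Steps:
a(p) = -3*p (a(p) = 0 - 3*p = -3*p)
P = 506474880 (P = 20060*25248 = 506474880)
n = 25814
(c(a(-11)) - 25491)*(n + P) = (-3*(-11) - 25491)*(25814 + 506474880) = (33 - 25491)*506500694 = -25458*506500694 = -12894494667852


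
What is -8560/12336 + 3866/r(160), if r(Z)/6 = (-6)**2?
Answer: 477521/27756 ≈ 17.204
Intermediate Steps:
r(Z) = 216 (r(Z) = 6*(-6)**2 = 6*36 = 216)
-8560/12336 + 3866/r(160) = -8560/12336 + 3866/216 = -8560*1/12336 + 3866*(1/216) = -535/771 + 1933/108 = 477521/27756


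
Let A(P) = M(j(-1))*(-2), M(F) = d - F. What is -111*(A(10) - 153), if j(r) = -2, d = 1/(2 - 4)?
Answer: 17316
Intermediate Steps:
d = -½ (d = 1/(-2) = -½ ≈ -0.50000)
M(F) = -½ - F
A(P) = -3 (A(P) = (-½ - 1*(-2))*(-2) = (-½ + 2)*(-2) = (3/2)*(-2) = -3)
-111*(A(10) - 153) = -111*(-3 - 153) = -111*(-156) = 17316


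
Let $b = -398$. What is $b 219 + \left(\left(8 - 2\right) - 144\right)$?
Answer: $-87300$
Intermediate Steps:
$b 219 + \left(\left(8 - 2\right) - 144\right) = \left(-398\right) 219 + \left(\left(8 - 2\right) - 144\right) = -87162 + \left(6 - 144\right) = -87162 - 138 = -87300$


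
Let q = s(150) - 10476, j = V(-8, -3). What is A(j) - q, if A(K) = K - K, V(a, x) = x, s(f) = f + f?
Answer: 10176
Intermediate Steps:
s(f) = 2*f
j = -3
A(K) = 0
q = -10176 (q = 2*150 - 10476 = 300 - 10476 = -10176)
A(j) - q = 0 - 1*(-10176) = 0 + 10176 = 10176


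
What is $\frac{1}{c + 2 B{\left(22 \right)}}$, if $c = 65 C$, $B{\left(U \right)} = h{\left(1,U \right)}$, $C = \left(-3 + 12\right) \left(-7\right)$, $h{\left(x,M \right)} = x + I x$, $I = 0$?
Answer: $- \frac{1}{4093} \approx -0.00024432$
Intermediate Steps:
$h{\left(x,M \right)} = x$ ($h{\left(x,M \right)} = x + 0 x = x + 0 = x$)
$C = -63$ ($C = 9 \left(-7\right) = -63$)
$B{\left(U \right)} = 1$
$c = -4095$ ($c = 65 \left(-63\right) = -4095$)
$\frac{1}{c + 2 B{\left(22 \right)}} = \frac{1}{-4095 + 2 \cdot 1} = \frac{1}{-4095 + 2} = \frac{1}{-4093} = - \frac{1}{4093}$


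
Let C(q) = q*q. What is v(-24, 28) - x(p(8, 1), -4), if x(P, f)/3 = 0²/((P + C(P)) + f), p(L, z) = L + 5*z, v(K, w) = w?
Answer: 28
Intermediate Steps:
C(q) = q²
x(P, f) = 0 (x(P, f) = 3*(0²/((P + P²) + f)) = 3*(0/(P + f + P²)) = 3*0 = 0)
v(-24, 28) - x(p(8, 1), -4) = 28 - 1*0 = 28 + 0 = 28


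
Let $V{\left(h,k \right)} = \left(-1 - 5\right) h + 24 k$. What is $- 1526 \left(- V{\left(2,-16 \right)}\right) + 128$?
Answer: $-604168$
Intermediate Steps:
$V{\left(h,k \right)} = - 6 h + 24 k$ ($V{\left(h,k \right)} = \left(-1 - 5\right) h + 24 k = - 6 h + 24 k$)
$- 1526 \left(- V{\left(2,-16 \right)}\right) + 128 = - 1526 \left(- (\left(-6\right) 2 + 24 \left(-16\right))\right) + 128 = - 1526 \left(- (-12 - 384)\right) + 128 = - 1526 \left(\left(-1\right) \left(-396\right)\right) + 128 = \left(-1526\right) 396 + 128 = -604296 + 128 = -604168$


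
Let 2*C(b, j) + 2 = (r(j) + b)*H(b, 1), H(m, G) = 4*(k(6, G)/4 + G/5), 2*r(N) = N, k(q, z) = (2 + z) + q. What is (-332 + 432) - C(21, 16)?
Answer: -411/10 ≈ -41.100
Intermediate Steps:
k(q, z) = 2 + q + z
r(N) = N/2
H(m, G) = 8 + 9*G/5 (H(m, G) = 4*((2 + 6 + G)/4 + G/5) = 4*((8 + G)*(1/4) + G*(1/5)) = 4*((2 + G/4) + G/5) = 4*(2 + 9*G/20) = 8 + 9*G/5)
C(b, j) = -1 + 49*b/10 + 49*j/20 (C(b, j) = -1 + ((j/2 + b)*(8 + (9/5)*1))/2 = -1 + ((b + j/2)*(8 + 9/5))/2 = -1 + ((b + j/2)*(49/5))/2 = -1 + (49*b/5 + 49*j/10)/2 = -1 + (49*b/10 + 49*j/20) = -1 + 49*b/10 + 49*j/20)
(-332 + 432) - C(21, 16) = (-332 + 432) - (-1 + (49/10)*21 + (49/20)*16) = 100 - (-1 + 1029/10 + 196/5) = 100 - 1*1411/10 = 100 - 1411/10 = -411/10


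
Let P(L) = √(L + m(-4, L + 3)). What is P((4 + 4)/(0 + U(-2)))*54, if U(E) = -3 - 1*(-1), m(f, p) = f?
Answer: 108*I*√2 ≈ 152.74*I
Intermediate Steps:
U(E) = -2 (U(E) = -3 + 1 = -2)
P(L) = √(-4 + L) (P(L) = √(L - 4) = √(-4 + L))
P((4 + 4)/(0 + U(-2)))*54 = √(-4 + (4 + 4)/(0 - 2))*54 = √(-4 + 8/(-2))*54 = √(-4 + 8*(-½))*54 = √(-4 - 4)*54 = √(-8)*54 = (2*I*√2)*54 = 108*I*√2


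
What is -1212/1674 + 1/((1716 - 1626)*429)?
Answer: -866549/1196910 ≈ -0.72399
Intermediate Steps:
-1212/1674 + 1/((1716 - 1626)*429) = -1212*1/1674 + (1/429)/90 = -202/279 + (1/90)*(1/429) = -202/279 + 1/38610 = -866549/1196910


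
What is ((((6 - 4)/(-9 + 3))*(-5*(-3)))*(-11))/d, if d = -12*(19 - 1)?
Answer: -55/216 ≈ -0.25463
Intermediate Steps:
d = -216 (d = -12*18 = -216)
((((6 - 4)/(-9 + 3))*(-5*(-3)))*(-11))/d = ((((6 - 4)/(-9 + 3))*(-5*(-3)))*(-11))/(-216) = (((2/(-6))*15)*(-11))*(-1/216) = (((2*(-1/6))*15)*(-11))*(-1/216) = (-1/3*15*(-11))*(-1/216) = -5*(-11)*(-1/216) = 55*(-1/216) = -55/216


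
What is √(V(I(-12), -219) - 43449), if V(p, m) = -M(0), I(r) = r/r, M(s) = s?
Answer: I*√43449 ≈ 208.44*I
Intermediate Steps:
I(r) = 1
V(p, m) = 0 (V(p, m) = -1*0 = 0)
√(V(I(-12), -219) - 43449) = √(0 - 43449) = √(-43449) = I*√43449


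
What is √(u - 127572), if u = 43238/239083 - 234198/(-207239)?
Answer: 2*I*√463281091141560783268426/3811332449 ≈ 357.17*I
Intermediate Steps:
u = 4996412332/3811332449 (u = 43238*(1/239083) - 234198*(-1/207239) = 3326/18391 + 234198/207239 = 4996412332/3811332449 ≈ 1.3109)
√(u - 127572) = √(4996412332/3811332449 - 127572) = √(-486214306771496/3811332449) = 2*I*√463281091141560783268426/3811332449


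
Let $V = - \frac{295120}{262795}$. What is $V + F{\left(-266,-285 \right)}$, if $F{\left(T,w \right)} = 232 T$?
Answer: $- \frac{3243580032}{52559} \approx -61713.0$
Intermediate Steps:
$V = - \frac{59024}{52559}$ ($V = \left(-295120\right) \frac{1}{262795} = - \frac{59024}{52559} \approx -1.123$)
$V + F{\left(-266,-285 \right)} = - \frac{59024}{52559} + 232 \left(-266\right) = - \frac{59024}{52559} - 61712 = - \frac{3243580032}{52559}$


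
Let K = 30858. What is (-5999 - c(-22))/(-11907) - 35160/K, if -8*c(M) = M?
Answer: -155632079/244950804 ≈ -0.63536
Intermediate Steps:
c(M) = -M/8
(-5999 - c(-22))/(-11907) - 35160/K = (-5999 - (-1)*(-22)/8)/(-11907) - 35160/30858 = (-5999 - 1*11/4)*(-1/11907) - 35160*1/30858 = (-5999 - 11/4)*(-1/11907) - 5860/5143 = -24007/4*(-1/11907) - 5860/5143 = 24007/47628 - 5860/5143 = -155632079/244950804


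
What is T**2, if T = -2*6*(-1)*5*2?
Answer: 14400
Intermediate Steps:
T = 120 (T = -(-12)*10 = -2*(-60) = 120)
T**2 = 120**2 = 14400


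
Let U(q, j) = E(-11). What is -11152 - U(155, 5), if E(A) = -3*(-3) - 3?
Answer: -11158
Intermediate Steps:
E(A) = 6 (E(A) = 9 - 3 = 6)
U(q, j) = 6
-11152 - U(155, 5) = -11152 - 1*6 = -11152 - 6 = -11158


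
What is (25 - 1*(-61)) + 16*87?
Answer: 1478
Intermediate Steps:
(25 - 1*(-61)) + 16*87 = (25 + 61) + 1392 = 86 + 1392 = 1478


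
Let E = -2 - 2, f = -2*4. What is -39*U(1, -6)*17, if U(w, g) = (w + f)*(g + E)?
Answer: -46410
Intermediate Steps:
f = -8
E = -4
U(w, g) = (-8 + w)*(-4 + g) (U(w, g) = (w - 8)*(g - 4) = (-8 + w)*(-4 + g))
-39*U(1, -6)*17 = -39*(32 - 8*(-6) - 4*1 - 6*1)*17 = -39*(32 + 48 - 4 - 6)*17 = -39*70*17 = -2730*17 = -46410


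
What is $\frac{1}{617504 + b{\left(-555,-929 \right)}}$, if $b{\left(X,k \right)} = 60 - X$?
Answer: $\frac{1}{618119} \approx 1.6178 \cdot 10^{-6}$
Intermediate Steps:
$\frac{1}{617504 + b{\left(-555,-929 \right)}} = \frac{1}{617504 + \left(60 - -555\right)} = \frac{1}{617504 + \left(60 + 555\right)} = \frac{1}{617504 + 615} = \frac{1}{618119}$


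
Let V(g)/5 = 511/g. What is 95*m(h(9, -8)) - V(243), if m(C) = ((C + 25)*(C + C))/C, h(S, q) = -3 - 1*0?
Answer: 1013185/243 ≈ 4169.5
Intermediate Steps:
h(S, q) = -3 (h(S, q) = -3 + 0 = -3)
m(C) = 50 + 2*C (m(C) = ((25 + C)*(2*C))/C = (2*C*(25 + C))/C = 50 + 2*C)
V(g) = 2555/g (V(g) = 5*(511/g) = 2555/g)
95*m(h(9, -8)) - V(243) = 95*(50 + 2*(-3)) - 2555/243 = 95*(50 - 6) - 2555/243 = 95*44 - 1*2555/243 = 4180 - 2555/243 = 1013185/243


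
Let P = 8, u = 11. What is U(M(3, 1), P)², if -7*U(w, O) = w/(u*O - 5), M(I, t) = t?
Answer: 1/337561 ≈ 2.9624e-6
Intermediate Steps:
U(w, O) = -w/(7*(-5 + 11*O)) (U(w, O) = -w/(7*(11*O - 5)) = -w/(7*(-5 + 11*O)))
U(M(3, 1), P)² = (-1*1/(-35 + 77*8))² = (-1*1/(-35 + 616))² = (-1*1/581)² = (-1*1*1/581)² = (-1/581)² = 1/337561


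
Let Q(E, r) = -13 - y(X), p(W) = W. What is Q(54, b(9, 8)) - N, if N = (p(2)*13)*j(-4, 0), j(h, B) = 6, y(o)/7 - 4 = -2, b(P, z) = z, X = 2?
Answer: -183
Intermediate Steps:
y(o) = 14 (y(o) = 28 + 7*(-2) = 28 - 14 = 14)
N = 156 (N = (2*13)*6 = 26*6 = 156)
Q(E, r) = -27 (Q(E, r) = -13 - 1*14 = -13 - 14 = -27)
Q(54, b(9, 8)) - N = -27 - 1*156 = -27 - 156 = -183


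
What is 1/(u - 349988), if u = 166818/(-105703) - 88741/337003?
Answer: -35622228109/12467417969769069 ≈ -2.8572e-6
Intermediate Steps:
u = -65598356377/35622228109 (u = 166818*(-1/105703) - 88741*1/337003 = -166818/105703 - 88741/337003 = -65598356377/35622228109 ≈ -1.8415)
1/(u - 349988) = 1/(-65598356377/35622228109 - 349988) = 1/(-12467417969769069/35622228109) = -35622228109/12467417969769069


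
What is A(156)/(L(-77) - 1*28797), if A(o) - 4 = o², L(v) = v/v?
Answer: -6085/7199 ≈ -0.84526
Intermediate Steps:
L(v) = 1
A(o) = 4 + o²
A(156)/(L(-77) - 1*28797) = (4 + 156²)/(1 - 1*28797) = (4 + 24336)/(1 - 28797) = 24340/(-28796) = 24340*(-1/28796) = -6085/7199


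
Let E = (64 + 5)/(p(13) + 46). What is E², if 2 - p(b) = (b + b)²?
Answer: 4761/394384 ≈ 0.012072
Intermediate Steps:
p(b) = 2 - 4*b² (p(b) = 2 - (b + b)² = 2 - (2*b)² = 2 - 4*b²)
E = -69/628 (E = (64 + 5)/((2 - 4*13²) + 46) = 69/((2 - 4*169) + 46) = 69/((2 - 676) + 46) = 69/(-674 + 46) = 69/(-628) = 69*(-1/628) = -69/628 ≈ -0.10987)
E² = (-69/628)² = 4761/394384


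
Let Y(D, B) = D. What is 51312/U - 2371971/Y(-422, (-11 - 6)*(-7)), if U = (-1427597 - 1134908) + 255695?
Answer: 2735832384423/486736910 ≈ 5620.8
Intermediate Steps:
U = -2306810 (U = -2562505 + 255695 = -2306810)
51312/U - 2371971/Y(-422, (-11 - 6)*(-7)) = 51312/(-2306810) - 2371971/(-422) = 51312*(-1/2306810) - 2371971*(-1/422) = -25656/1153405 + 2371971/422 = 2735832384423/486736910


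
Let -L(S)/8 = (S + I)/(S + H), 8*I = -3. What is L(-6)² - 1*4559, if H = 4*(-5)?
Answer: -3079283/676 ≈ -4555.2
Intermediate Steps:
I = -3/8 (I = (⅛)*(-3) = -3/8 ≈ -0.37500)
H = -20
L(S) = -8*(-3/8 + S)/(-20 + S) (L(S) = -8*(S - 3/8)/(S - 20) = -8*(-3/8 + S)/(-20 + S))
L(-6)² - 1*4559 = ((3 - 8*(-6))/(-20 - 6))² - 1*4559 = ((3 + 48)/(-26))² - 4559 = (-1/26*51)² - 4559 = (-51/26)² - 4559 = 2601/676 - 4559 = -3079283/676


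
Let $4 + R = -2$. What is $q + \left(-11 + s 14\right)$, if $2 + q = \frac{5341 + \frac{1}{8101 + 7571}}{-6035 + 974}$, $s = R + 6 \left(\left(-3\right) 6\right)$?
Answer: $- \frac{127703135281}{79315992} \approx -1610.1$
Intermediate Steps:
$R = -6$ ($R = -4 - 2 = -6$)
$s = -114$ ($s = -6 + 6 \left(\left(-3\right) 6\right) = -6 + 6 \left(-18\right) = -6 - 108 = -114$)
$q = - \frac{242336137}{79315992}$ ($q = -2 + \frac{5341 + \frac{1}{8101 + 7571}}{-6035 + 974} = -2 + \frac{5341 + \frac{1}{15672}}{-5061} = -2 + \left(5341 + \frac{1}{15672}\right) \left(- \frac{1}{5061}\right) = -2 + \frac{83704153}{15672} \left(- \frac{1}{5061}\right) = -2 - \frac{83704153}{79315992} = - \frac{242336137}{79315992} \approx -3.0553$)
$q + \left(-11 + s 14\right) = - \frac{242336137}{79315992} - 1607 = - \frac{127703135281}{79315992}$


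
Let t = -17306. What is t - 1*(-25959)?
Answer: 8653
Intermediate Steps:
t - 1*(-25959) = -17306 - 1*(-25959) = -17306 + 25959 = 8653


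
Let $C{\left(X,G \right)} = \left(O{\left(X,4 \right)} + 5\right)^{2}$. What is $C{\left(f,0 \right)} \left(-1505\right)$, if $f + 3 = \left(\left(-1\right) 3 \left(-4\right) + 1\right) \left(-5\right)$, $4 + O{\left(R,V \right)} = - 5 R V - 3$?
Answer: $-2775466820$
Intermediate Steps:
$O{\left(R,V \right)} = -7 - 5 R V$ ($O{\left(R,V \right)} = -4 + \left(- 5 R V - 3\right) = -4 - \left(3 + 5 R V\right) = -7 - 5 R V$)
$f = -68$ ($f = -3 + \left(\left(-1\right) 3 \left(-4\right) + 1\right) \left(-5\right) = -3 + \left(\left(-3\right) \left(-4\right) + 1\right) \left(-5\right) = -3 + \left(12 + 1\right) \left(-5\right) = -3 + 13 \left(-5\right) = -3 - 65 = -68$)
$C{\left(X,G \right)} = \left(-2 - 20 X\right)^{2}$ ($C{\left(X,G \right)} = \left(\left(-7 - 5 X 4\right) + 5\right)^{2} = \left(\left(-7 - 20 X\right) + 5\right)^{2} = \left(-2 - 20 X\right)^{2}$)
$C{\left(f,0 \right)} \left(-1505\right) = 4 \left(1 + 10 \left(-68\right)\right)^{2} \left(-1505\right) = 4 \left(1 - 680\right)^{2} \left(-1505\right) = 4 \left(-679\right)^{2} \left(-1505\right) = 4 \cdot 461041 \left(-1505\right) = 1844164 \left(-1505\right) = -2775466820$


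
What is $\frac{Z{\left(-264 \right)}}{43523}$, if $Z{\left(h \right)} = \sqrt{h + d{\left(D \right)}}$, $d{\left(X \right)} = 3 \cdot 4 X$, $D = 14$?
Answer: $\frac{4 i \sqrt{6}}{43523} \approx 0.00022512 i$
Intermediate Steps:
$d{\left(X \right)} = 12 X$
$Z{\left(h \right)} = \sqrt{168 + h}$ ($Z{\left(h \right)} = \sqrt{h + 12 \cdot 14} = \sqrt{h + 168} = \sqrt{168 + h}$)
$\frac{Z{\left(-264 \right)}}{43523} = \frac{\sqrt{168 - 264}}{43523} = \sqrt{-96} \cdot \frac{1}{43523} = 4 i \sqrt{6} \cdot \frac{1}{43523} = \frac{4 i \sqrt{6}}{43523}$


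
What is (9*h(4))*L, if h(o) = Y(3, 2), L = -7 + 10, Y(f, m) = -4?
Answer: -108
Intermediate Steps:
L = 3
h(o) = -4
(9*h(4))*L = (9*(-4))*3 = -36*3 = -108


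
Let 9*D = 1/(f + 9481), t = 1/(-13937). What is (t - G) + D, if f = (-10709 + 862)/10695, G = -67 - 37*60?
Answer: 9695036904537197/4239194210328 ≈ 2287.0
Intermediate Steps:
G = -2287 (G = -67 - 2220 = -2287)
t = -1/13937 ≈ -7.1751e-5
f = -9847/10695 (f = -9847*1/10695 = -9847/10695 ≈ -0.92071)
D = 3565/304168344 (D = 1/(9*(-9847/10695 + 9481)) = 1/(9*(101389448/10695)) = (⅑)*(10695/101389448) = 3565/304168344 ≈ 1.1720e-5)
(t - G) + D = (-1/13937 - 1*(-2287)) + 3565/304168344 = (-1/13937 + 2287) + 3565/304168344 = 31873918/13937 + 3565/304168344 = 9695036904537197/4239194210328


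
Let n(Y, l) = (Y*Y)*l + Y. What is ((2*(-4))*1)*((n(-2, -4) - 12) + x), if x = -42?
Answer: 576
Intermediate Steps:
n(Y, l) = Y + l*Y² (n(Y, l) = Y²*l + Y = l*Y² + Y = Y + l*Y²)
((2*(-4))*1)*((n(-2, -4) - 12) + x) = ((2*(-4))*1)*((-2*(1 - 2*(-4)) - 12) - 42) = (-8*1)*((-2*(1 + 8) - 12) - 42) = -8*((-2*9 - 12) - 42) = -8*((-18 - 12) - 42) = -8*(-30 - 42) = -8*(-72) = 576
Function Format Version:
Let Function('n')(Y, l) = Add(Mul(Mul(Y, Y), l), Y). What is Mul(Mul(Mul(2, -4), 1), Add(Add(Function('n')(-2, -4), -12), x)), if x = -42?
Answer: 576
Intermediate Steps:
Function('n')(Y, l) = Add(Y, Mul(l, Pow(Y, 2))) (Function('n')(Y, l) = Add(Mul(Pow(Y, 2), l), Y) = Add(Mul(l, Pow(Y, 2)), Y) = Add(Y, Mul(l, Pow(Y, 2))))
Mul(Mul(Mul(2, -4), 1), Add(Add(Function('n')(-2, -4), -12), x)) = Mul(Mul(Mul(2, -4), 1), Add(Add(Mul(-2, Add(1, Mul(-2, -4))), -12), -42)) = Mul(Mul(-8, 1), Add(Add(Mul(-2, Add(1, 8)), -12), -42)) = Mul(-8, Add(Add(Mul(-2, 9), -12), -42)) = Mul(-8, Add(Add(-18, -12), -42)) = Mul(-8, Add(-30, -42)) = Mul(-8, -72) = 576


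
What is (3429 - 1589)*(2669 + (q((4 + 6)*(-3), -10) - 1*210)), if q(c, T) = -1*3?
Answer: 4519040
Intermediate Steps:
q(c, T) = -3
(3429 - 1589)*(2669 + (q((4 + 6)*(-3), -10) - 1*210)) = (3429 - 1589)*(2669 + (-3 - 1*210)) = 1840*(2669 + (-3 - 210)) = 1840*(2669 - 213) = 1840*2456 = 4519040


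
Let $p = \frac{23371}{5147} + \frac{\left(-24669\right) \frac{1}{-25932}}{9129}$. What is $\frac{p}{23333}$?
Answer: $\frac{614757693659}{3158940601859092} \approx 0.00019461$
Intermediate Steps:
$p = \frac{614757693659}{135385102724}$ ($p = 23371 \cdot \frac{1}{5147} + \left(-24669\right) \left(- \frac{1}{25932}\right) \frac{1}{9129} = \frac{23371}{5147} + \frac{8223}{8644} \cdot \frac{1}{9129} = \frac{23371}{5147} + \frac{2741}{26303692} = \frac{614757693659}{135385102724} \approx 4.5408$)
$\frac{p}{23333} = \frac{614757693659}{135385102724 \cdot 23333} = \frac{614757693659}{135385102724} \cdot \frac{1}{23333} = \frac{614757693659}{3158940601859092}$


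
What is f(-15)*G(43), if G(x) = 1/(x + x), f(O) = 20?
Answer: 10/43 ≈ 0.23256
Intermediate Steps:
G(x) = 1/(2*x)
f(-15)*G(43) = 20*((½)/43) = 20*((½)*(1/43)) = 20*(1/86) = 10/43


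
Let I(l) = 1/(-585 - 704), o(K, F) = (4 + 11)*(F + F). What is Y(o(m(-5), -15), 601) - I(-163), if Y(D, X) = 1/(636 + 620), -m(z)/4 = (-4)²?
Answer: 2545/1618984 ≈ 0.0015720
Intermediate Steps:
m(z) = -64 (m(z) = -4*(-4)² = -4*16 = -64)
o(K, F) = 30*F (o(K, F) = 15*(2*F) = 30*F)
Y(D, X) = 1/1256
I(l) = -1/1289 (I(l) = 1/(-1289) = -1/1289)
Y(o(m(-5), -15), 601) - I(-163) = 1/1256 - 1*(-1/1289) = 1/1256 + 1/1289 = 2545/1618984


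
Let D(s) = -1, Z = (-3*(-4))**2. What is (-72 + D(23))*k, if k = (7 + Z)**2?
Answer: -1664473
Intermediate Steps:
Z = 144 (Z = 12**2 = 144)
k = 22801 (k = (7 + 144)**2 = 151**2 = 22801)
(-72 + D(23))*k = (-72 - 1)*22801 = -73*22801 = -1664473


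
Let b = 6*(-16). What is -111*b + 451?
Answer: 11107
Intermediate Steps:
b = -96
-111*b + 451 = -111*(-96) + 451 = 10656 + 451 = 11107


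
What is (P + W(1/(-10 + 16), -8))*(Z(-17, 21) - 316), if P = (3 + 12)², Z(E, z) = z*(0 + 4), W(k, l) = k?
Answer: -156716/3 ≈ -52239.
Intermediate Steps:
Z(E, z) = 4*z (Z(E, z) = z*4 = 4*z)
P = 225 (P = 15² = 225)
(P + W(1/(-10 + 16), -8))*(Z(-17, 21) - 316) = (225 + 1/(-10 + 16))*(4*21 - 316) = (225 + 1/6)*(84 - 316) = (225 + ⅙)*(-232) = (1351/6)*(-232) = -156716/3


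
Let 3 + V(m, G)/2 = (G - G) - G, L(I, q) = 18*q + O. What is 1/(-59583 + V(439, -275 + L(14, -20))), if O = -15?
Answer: -1/58289 ≈ -1.7156e-5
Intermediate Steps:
L(I, q) = -15 + 18*q (L(I, q) = 18*q - 15 = -15 + 18*q)
V(m, G) = -6 - 2*G (V(m, G) = -6 + 2*((G - G) - G) = -6 + 2*(0 - G) = -6 + 2*(-G) = -6 - 2*G)
1/(-59583 + V(439, -275 + L(14, -20))) = 1/(-59583 + (-6 - 2*(-275 + (-15 + 18*(-20))))) = 1/(-59583 + (-6 - 2*(-275 + (-15 - 360)))) = 1/(-59583 + (-6 - 2*(-275 - 375))) = 1/(-59583 + (-6 - 2*(-650))) = 1/(-59583 + (-6 + 1300)) = 1/(-59583 + 1294) = 1/(-58289) = -1/58289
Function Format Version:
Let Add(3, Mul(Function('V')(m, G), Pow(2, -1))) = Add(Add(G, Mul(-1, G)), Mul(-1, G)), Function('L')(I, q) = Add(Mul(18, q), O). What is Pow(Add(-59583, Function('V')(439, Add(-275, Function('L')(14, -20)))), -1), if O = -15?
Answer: Rational(-1, 58289) ≈ -1.7156e-5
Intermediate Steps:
Function('L')(I, q) = Add(-15, Mul(18, q)) (Function('L')(I, q) = Add(Mul(18, q), -15) = Add(-15, Mul(18, q)))
Function('V')(m, G) = Add(-6, Mul(-2, G)) (Function('V')(m, G) = Add(-6, Mul(2, Add(Add(G, Mul(-1, G)), Mul(-1, G)))) = Add(-6, Mul(2, Add(0, Mul(-1, G)))) = Add(-6, Mul(2, Mul(-1, G))) = Add(-6, Mul(-2, G)))
Pow(Add(-59583, Function('V')(439, Add(-275, Function('L')(14, -20)))), -1) = Pow(Add(-59583, Add(-6, Mul(-2, Add(-275, Add(-15, Mul(18, -20)))))), -1) = Pow(Add(-59583, Add(-6, Mul(-2, Add(-275, Add(-15, -360))))), -1) = Pow(Add(-59583, Add(-6, Mul(-2, Add(-275, -375)))), -1) = Pow(Add(-59583, Add(-6, Mul(-2, -650))), -1) = Pow(Add(-59583, Add(-6, 1300)), -1) = Pow(Add(-59583, 1294), -1) = Pow(-58289, -1) = Rational(-1, 58289)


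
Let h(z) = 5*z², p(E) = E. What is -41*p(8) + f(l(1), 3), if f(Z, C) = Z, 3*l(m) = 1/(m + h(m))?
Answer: -5903/18 ≈ -327.94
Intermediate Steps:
l(m) = 1/(3*(m + 5*m²))
-41*p(8) + f(l(1), 3) = -41*8 + (⅓)/(1*(1 + 5*1)) = -328 + (⅓)*1/(1 + 5) = -328 + (⅓)*1/6 = -328 + (⅓)*1*(⅙) = -328 + 1/18 = -5903/18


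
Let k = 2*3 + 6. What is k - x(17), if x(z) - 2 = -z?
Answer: 27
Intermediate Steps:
x(z) = 2 - z
k = 12 (k = 6 + 6 = 12)
k - x(17) = 12 - (2 - 1*17) = 12 - (2 - 17) = 12 - 1*(-15) = 12 + 15 = 27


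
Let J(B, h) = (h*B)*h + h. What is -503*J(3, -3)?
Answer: -12072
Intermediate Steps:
J(B, h) = h + B*h² (J(B, h) = (B*h)*h + h = B*h² + h = h + B*h²)
-503*J(3, -3) = -(-1509)*(1 + 3*(-3)) = -(-1509)*(1 - 9) = -(-1509)*(-8) = -503*24 = -12072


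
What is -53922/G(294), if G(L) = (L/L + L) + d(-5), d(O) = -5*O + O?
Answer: -17974/105 ≈ -171.18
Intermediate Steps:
d(O) = -4*O
G(L) = 21 + L (G(L) = (L/L + L) - 4*(-5) = (1 + L) + 20 = 21 + L)
-53922/G(294) = -53922/(21 + 294) = -53922/315 = -53922*1/315 = -17974/105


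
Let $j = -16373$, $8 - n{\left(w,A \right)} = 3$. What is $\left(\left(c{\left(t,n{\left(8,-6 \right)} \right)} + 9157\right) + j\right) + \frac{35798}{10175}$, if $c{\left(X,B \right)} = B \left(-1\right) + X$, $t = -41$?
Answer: $- \frac{73855052}{10175} \approx -7258.5$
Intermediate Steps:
$n{\left(w,A \right)} = 5$ ($n{\left(w,A \right)} = 8 - 3 = 5$)
$c{\left(X,B \right)} = X - B$ ($c{\left(X,B \right)} = - B + X = X - B$)
$\left(\left(c{\left(t,n{\left(8,-6 \right)} \right)} + 9157\right) + j\right) + \frac{35798}{10175} = \left(\left(\left(-41 - 5\right) + 9157\right) - 16373\right) + \frac{35798}{10175} = \left(\left(\left(-41 - 5\right) + 9157\right) - 16373\right) + 35798 \cdot \frac{1}{10175} = \left(\left(-46 + 9157\right) - 16373\right) + \frac{35798}{10175} = \left(9111 - 16373\right) + \frac{35798}{10175} = -7262 + \frac{35798}{10175} = - \frac{73855052}{10175}$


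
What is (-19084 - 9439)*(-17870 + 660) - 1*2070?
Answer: 490878760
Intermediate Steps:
(-19084 - 9439)*(-17870 + 660) - 1*2070 = -28523*(-17210) - 2070 = 490880830 - 2070 = 490878760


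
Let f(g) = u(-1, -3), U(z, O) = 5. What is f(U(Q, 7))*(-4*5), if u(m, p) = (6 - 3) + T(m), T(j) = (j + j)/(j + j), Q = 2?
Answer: -80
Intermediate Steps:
T(j) = 1 (T(j) = (2*j)/((2*j)) = (2*j)*(1/(2*j)) = 1)
u(m, p) = 4 (u(m, p) = (6 - 3) + 1 = 3 + 1 = 4)
f(g) = 4
f(U(Q, 7))*(-4*5) = 4*(-4*5) = 4*(-20) = -80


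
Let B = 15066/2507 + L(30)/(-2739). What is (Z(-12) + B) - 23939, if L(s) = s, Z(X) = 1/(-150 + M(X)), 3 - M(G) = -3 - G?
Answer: -8545687196807/357066996 ≈ -23933.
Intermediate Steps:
M(G) = 6 + G (M(G) = 3 - (-3 - G) = 3 + (3 + G) = 6 + G)
Z(X) = 1/(-144 + X) (Z(X) = 1/(-150 + (6 + X)) = 1/(-144 + X))
B = 13730188/2288891 (B = 15066/2507 + 30/(-2739) = 15066*(1/2507) + 30*(-1/2739) = 15066/2507 - 10/913 = 13730188/2288891 ≈ 5.9986)
(Z(-12) + B) - 23939 = (1/(-144 - 12) + 13730188/2288891) - 23939 = (1/(-156) + 13730188/2288891) - 23939 = (-1/156 + 13730188/2288891) - 23939 = 2139620437/357066996 - 23939 = -8545687196807/357066996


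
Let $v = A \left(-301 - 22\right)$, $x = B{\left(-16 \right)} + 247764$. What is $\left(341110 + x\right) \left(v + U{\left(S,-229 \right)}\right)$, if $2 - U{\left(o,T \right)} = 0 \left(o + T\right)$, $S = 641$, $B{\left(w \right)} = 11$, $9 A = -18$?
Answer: $381597480$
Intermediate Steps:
$A = -2$ ($A = \frac{1}{9} \left(-18\right) = -2$)
$U{\left(o,T \right)} = 2$ ($U{\left(o,T \right)} = 2 - 0 \left(o + T\right) = 2 - 0 \left(T + o\right) = 2 - 0 = 2 + 0 = 2$)
$x = 247775$ ($x = 11 + 247764 = 247775$)
$v = 646$ ($v = - 2 \left(-301 - 22\right) = \left(-2\right) \left(-323\right) = 646$)
$\left(341110 + x\right) \left(v + U{\left(S,-229 \right)}\right) = \left(341110 + 247775\right) \left(646 + 2\right) = 588885 \cdot 648 = 381597480$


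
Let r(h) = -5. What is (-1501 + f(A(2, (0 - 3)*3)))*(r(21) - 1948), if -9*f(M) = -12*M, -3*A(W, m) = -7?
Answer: 2925377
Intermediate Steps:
A(W, m) = 7/3 (A(W, m) = -⅓*(-7) = 7/3)
f(M) = 4*M/3 (f(M) = -(-4)*M/3 = 4*M/3)
(-1501 + f(A(2, (0 - 3)*3)))*(r(21) - 1948) = (-1501 + (4/3)*(7/3))*(-5 - 1948) = (-1501 + 28/9)*(-1953) = -13481/9*(-1953) = 2925377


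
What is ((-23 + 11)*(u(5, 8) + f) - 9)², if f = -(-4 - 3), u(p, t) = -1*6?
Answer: 441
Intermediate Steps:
u(p, t) = -6
f = 7 (f = -1*(-7) = 7)
((-23 + 11)*(u(5, 8) + f) - 9)² = ((-23 + 11)*(-6 + 7) - 9)² = (-12*1 - 9)² = (-12 - 9)² = (-21)² = 441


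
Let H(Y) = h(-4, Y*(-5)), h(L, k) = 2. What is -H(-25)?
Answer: -2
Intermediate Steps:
H(Y) = 2
-H(-25) = -1*2 = -2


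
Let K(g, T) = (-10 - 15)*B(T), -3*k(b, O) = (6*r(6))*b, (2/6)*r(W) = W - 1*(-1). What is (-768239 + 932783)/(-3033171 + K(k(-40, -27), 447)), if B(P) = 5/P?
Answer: -36775584/677913781 ≈ -0.054248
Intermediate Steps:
r(W) = 3 + 3*W (r(W) = 3*(W - 1*(-1)) = 3*(W + 1) = 3*(1 + W) = 3 + 3*W)
k(b, O) = -42*b (k(b, O) = -6*(3 + 3*6)*b/3 = -6*(3 + 18)*b/3 = -6*21*b/3 = -42*b)
K(g, T) = -125/T (K(g, T) = (-10 - 15)*(5/T) = -125/T)
(-768239 + 932783)/(-3033171 + K(k(-40, -27), 447)) = (-768239 + 932783)/(-3033171 - 125/447) = 164544/(-3033171 - 125*1/447) = 164544/(-3033171 - 125/447) = 164544/(-1355827562/447) = 164544*(-447/1355827562) = -36775584/677913781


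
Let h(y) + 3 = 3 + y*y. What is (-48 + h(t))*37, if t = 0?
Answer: -1776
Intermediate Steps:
h(y) = y**2 (h(y) = -3 + (3 + y*y) = -3 + (3 + y**2) = y**2)
(-48 + h(t))*37 = (-48 + 0**2)*37 = (-48 + 0)*37 = -48*37 = -1776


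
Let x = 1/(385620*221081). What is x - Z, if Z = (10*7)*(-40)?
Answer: 238709114616001/85253255220 ≈ 2800.0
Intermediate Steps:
x = 1/85253255220 (x = (1/385620)*(1/221081) = 1/85253255220 ≈ 1.1730e-11)
Z = -2800 (Z = 70*(-40) = -2800)
x - Z = 1/85253255220 - 1*(-2800) = 1/85253255220 + 2800 = 238709114616001/85253255220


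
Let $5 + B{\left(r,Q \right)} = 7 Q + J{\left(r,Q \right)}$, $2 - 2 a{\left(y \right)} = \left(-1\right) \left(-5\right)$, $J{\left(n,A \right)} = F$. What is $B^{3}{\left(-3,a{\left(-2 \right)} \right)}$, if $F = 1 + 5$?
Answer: $- \frac{6859}{8} \approx -857.38$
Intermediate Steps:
$F = 6$
$J{\left(n,A \right)} = 6$
$a{\left(y \right)} = - \frac{3}{2}$ ($a{\left(y \right)} = 1 - \frac{\left(-1\right) \left(-5\right)}{2} = 1 - \frac{5}{2} = - \frac{3}{2}$)
$B{\left(r,Q \right)} = 1 + 7 Q$ ($B{\left(r,Q \right)} = -5 + \left(7 Q + 6\right) = -5 + \left(6 + 7 Q\right) = 1 + 7 Q$)
$B^{3}{\left(-3,a{\left(-2 \right)} \right)} = \left(1 + 7 \left(- \frac{3}{2}\right)\right)^{3} = \left(1 - \frac{21}{2}\right)^{3} = \left(- \frac{19}{2}\right)^{3} = - \frac{6859}{8}$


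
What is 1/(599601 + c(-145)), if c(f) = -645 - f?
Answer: 1/599101 ≈ 1.6692e-6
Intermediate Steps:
1/(599601 + c(-145)) = 1/(599601 + (-645 - 1*(-145))) = 1/(599601 + (-645 + 145)) = 1/(599601 - 500) = 1/599101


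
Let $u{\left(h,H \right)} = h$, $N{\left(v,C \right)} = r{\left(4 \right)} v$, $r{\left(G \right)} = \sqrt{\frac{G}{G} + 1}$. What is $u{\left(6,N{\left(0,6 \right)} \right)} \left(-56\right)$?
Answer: $-336$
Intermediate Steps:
$r{\left(G \right)} = \sqrt{2}$ ($r{\left(G \right)} = \sqrt{1 + 1} = \sqrt{2}$)
$N{\left(v,C \right)} = v \sqrt{2}$ ($N{\left(v,C \right)} = \sqrt{2} v = v \sqrt{2}$)
$u{\left(6,N{\left(0,6 \right)} \right)} \left(-56\right) = 6 \left(-56\right) = -336$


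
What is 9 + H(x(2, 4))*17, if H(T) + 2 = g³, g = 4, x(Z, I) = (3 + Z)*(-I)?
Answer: 1063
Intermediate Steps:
x(Z, I) = -I*(3 + Z)
H(T) = 62 (H(T) = -2 + 4³ = -2 + 64 = 62)
9 + H(x(2, 4))*17 = 9 + 62*17 = 9 + 1054 = 1063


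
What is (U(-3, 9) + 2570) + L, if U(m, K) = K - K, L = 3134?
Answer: 5704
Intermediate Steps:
U(m, K) = 0
(U(-3, 9) + 2570) + L = (0 + 2570) + 3134 = 2570 + 3134 = 5704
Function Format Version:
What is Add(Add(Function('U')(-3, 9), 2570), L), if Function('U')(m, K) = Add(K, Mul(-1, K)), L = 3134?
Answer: 5704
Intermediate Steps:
Function('U')(m, K) = 0
Add(Add(Function('U')(-3, 9), 2570), L) = Add(Add(0, 2570), 3134) = Add(2570, 3134) = 5704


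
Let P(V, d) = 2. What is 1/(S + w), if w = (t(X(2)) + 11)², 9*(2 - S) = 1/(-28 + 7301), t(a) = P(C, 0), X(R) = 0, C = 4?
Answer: 65457/11193146 ≈ 0.0058480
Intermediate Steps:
t(a) = 2
S = 130913/65457 (S = 2 - 1/(9*(-28 + 7301)) = 2 - ⅑/7273 = 2 - ⅑*1/7273 = 2 - 1/65457 = 130913/65457 ≈ 2.0000)
w = 169 (w = (2 + 11)² = 13² = 169)
1/(S + w) = 1/(130913/65457 + 169) = 1/(11193146/65457) = 65457/11193146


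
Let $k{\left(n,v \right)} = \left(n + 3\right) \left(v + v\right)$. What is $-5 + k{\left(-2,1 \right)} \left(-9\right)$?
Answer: $-23$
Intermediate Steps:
$k{\left(n,v \right)} = 2 v \left(3 + n\right)$ ($k{\left(n,v \right)} = \left(3 + n\right) 2 v = 2 v \left(3 + n\right)$)
$-5 + k{\left(-2,1 \right)} \left(-9\right) = -5 + 2 \cdot 1 \left(3 - 2\right) \left(-9\right) = -5 + 2 \cdot 1 \cdot 1 \left(-9\right) = -5 + 2 \left(-9\right) = -5 - 18 = -23$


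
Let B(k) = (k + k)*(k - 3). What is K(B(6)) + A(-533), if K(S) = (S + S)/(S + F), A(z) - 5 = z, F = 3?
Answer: -6840/13 ≈ -526.15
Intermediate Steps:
A(z) = 5 + z
B(k) = 2*k*(-3 + k) (B(k) = (2*k)*(-3 + k) = 2*k*(-3 + k))
K(S) = 2*S/(3 + S) (K(S) = (S + S)/(S + 3) = (2*S)/(3 + S) = 2*S/(3 + S))
K(B(6)) + A(-533) = 2*(2*6*(-3 + 6))/(3 + 2*6*(-3 + 6)) + (5 - 533) = 2*(2*6*3)/(3 + 2*6*3) - 528 = 2*36/(3 + 36) - 528 = 2*36/39 - 528 = 2*36*(1/39) - 528 = 24/13 - 528 = -6840/13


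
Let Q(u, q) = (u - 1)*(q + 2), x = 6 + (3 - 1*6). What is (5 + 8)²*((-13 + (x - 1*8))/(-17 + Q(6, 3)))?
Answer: -1521/4 ≈ -380.25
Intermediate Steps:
x = 3 (x = 6 + (3 - 6) = 6 - 3 = 3)
Q(u, q) = (-1 + u)*(2 + q)
(5 + 8)²*((-13 + (x - 1*8))/(-17 + Q(6, 3))) = (5 + 8)²*((-13 + (3 - 1*8))/(-17 + (-2 - 1*3 + 2*6 + 3*6))) = 13²*((-13 + (3 - 8))/(-17 + (-2 - 3 + 12 + 18))) = 169*((-13 - 5)/(-17 + 25)) = 169*(-18/8) = 169*(-18*⅛) = 169*(-9/4) = -1521/4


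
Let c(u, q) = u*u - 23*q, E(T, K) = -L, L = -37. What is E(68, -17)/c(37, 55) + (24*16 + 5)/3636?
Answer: 43747/94536 ≈ 0.46275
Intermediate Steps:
E(T, K) = 37 (E(T, K) = -1*(-37) = 37)
c(u, q) = u² - 23*q
E(68, -17)/c(37, 55) + (24*16 + 5)/3636 = 37/(37² - 23*55) + (24*16 + 5)/3636 = 37/(1369 - 1265) + (384 + 5)*(1/3636) = 37/104 + 389*(1/3636) = 37*(1/104) + 389/3636 = 37/104 + 389/3636 = 43747/94536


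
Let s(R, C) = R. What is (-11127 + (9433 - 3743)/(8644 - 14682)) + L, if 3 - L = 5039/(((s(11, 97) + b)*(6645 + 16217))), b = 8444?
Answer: -6492152549212951/583567295990 ≈ -11125.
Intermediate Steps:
L = 579889591/193298210 (L = 3 - 5039/((11 + 8444)*(6645 + 16217)) = 3 - 5039/(8455*22862) = 3 - 5039/193298210 = 579889591/193298210 ≈ 3.0000)
(-11127 + (9433 - 3743)/(8644 - 14682)) + L = (-11127 + (9433 - 3743)/(8644 - 14682)) + 579889591/193298210 = (-11127 + 5690/(-6038)) + 579889591/193298210 = (-11127 + 5690*(-1/6038)) + 579889591/193298210 = (-11127 - 2845/3019) + 579889591/193298210 = -33595258/3019 + 579889591/193298210 = -6492152549212951/583567295990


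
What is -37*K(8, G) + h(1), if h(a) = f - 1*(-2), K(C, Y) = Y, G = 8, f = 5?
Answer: -289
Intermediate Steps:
h(a) = 7 (h(a) = 5 - 1*(-2) = 5 + 2 = 7)
-37*K(8, G) + h(1) = -37*8 + 7 = -296 + 7 = -289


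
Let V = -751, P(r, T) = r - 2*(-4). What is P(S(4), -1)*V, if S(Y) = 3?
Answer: -8261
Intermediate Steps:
P(r, T) = 8 + r (P(r, T) = r + 8 = 8 + r)
P(S(4), -1)*V = (8 + 3)*(-751) = 11*(-751) = -8261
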